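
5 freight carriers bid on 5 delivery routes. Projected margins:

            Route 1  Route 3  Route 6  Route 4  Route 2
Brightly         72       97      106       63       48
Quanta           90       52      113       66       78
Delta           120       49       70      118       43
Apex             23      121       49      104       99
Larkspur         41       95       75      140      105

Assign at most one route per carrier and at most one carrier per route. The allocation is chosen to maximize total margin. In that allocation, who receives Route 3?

Brightly receives Route 3.

Treat this as an assignment problem: match each carrier to one route.
Optimal: Brightly→Route 3 ($97k), Quanta→Route 6 ($113k), Delta→Route 1 ($120k), Apex→Route 2 ($99k), Larkspur→Route 4 ($140k) — total 97+113+120+99+140 = $569k.
Max-entry greedy (repeatedly take the single best remaining cell) gives $542k, worse by 27.
Next-best assignment: Brightly→Route 6, Quanta→Route 2, Delta→Route 1, Apex→Route 3, Larkspur→Route 4 = $565k.
Every other assignment is strictly worse.
Brightly's own top route is Route 6 ($106k), but forcing Brightly→Route 6 and reassigning the rest optimally gives only $565k — worse by 4.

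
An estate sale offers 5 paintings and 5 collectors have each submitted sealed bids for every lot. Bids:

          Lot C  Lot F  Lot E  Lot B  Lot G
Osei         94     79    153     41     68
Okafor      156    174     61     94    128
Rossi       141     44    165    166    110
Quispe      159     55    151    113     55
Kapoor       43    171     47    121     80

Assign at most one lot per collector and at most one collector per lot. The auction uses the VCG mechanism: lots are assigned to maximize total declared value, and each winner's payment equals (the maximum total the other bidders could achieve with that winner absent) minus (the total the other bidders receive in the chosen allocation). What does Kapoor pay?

Efficient allocation: Osei→Lot E ($153), Okafor→Lot G ($128), Rossi→Lot B ($166), Quispe→Lot C ($159), Kapoor→Lot F ($171); total welfare W = $777.
Kapoor receives Lot F at value $171, so the others get W − 171 = $606.
Without Kapoor: best allocation of the remaining 4 bidders over all 5 lots is Osei→Lot E ($153), Okafor→Lot F ($174), Rossi→Lot B ($166), Quispe→Lot C ($159), total $652.
VCG payment = (others' best without Kapoor) − (others' welfare with Kapoor) = 652 − 606 = $46.

Kapoor pays $46.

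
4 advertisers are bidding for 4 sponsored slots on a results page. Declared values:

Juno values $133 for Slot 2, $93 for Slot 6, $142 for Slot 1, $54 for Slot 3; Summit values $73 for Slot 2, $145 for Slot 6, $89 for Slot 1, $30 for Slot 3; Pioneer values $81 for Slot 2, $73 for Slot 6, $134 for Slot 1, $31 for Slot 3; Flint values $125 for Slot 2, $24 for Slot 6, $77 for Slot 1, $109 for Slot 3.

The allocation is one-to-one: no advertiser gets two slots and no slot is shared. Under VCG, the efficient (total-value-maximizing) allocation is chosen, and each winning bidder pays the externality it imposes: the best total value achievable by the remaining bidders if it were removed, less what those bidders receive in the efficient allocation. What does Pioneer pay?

Efficient allocation: Juno→Slot 2 ($133), Summit→Slot 6 ($145), Pioneer→Slot 1 ($134), Flint→Slot 3 ($109); total welfare W = $521.
Pioneer receives Slot 1 at value $134, so the others get W − 134 = $387.
Without Pioneer: best allocation of the remaining 3 bidders over all 4 slots is Juno→Slot 1 ($142), Summit→Slot 6 ($145), Flint→Slot 2 ($125), total $412.
VCG payment = (others' best without Pioneer) − (others' welfare with Pioneer) = 412 − 387 = $25.

Pioneer pays $25.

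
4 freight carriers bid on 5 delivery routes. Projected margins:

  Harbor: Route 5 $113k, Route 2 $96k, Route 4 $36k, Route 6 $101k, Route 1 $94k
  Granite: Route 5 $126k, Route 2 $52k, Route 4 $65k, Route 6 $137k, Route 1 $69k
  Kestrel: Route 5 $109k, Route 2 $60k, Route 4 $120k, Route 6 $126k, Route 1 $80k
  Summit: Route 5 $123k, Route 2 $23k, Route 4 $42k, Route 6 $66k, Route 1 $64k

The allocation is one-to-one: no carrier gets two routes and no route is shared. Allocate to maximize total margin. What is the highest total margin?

Max total: $476k

Treat this as an assignment problem: match each carrier to one route.
Optimal: Harbor→Route 2 ($96k), Granite→Route 6 ($137k), Kestrel→Route 4 ($120k), Summit→Route 5 ($123k) — total 96+137+120+123 = $476k.
Row-greedy (each carrier in turn takes its best remaining route) gives $434k, worse by 42.
Swapping Summit↔Kestrel (Summit→Route 4 $42k, Kestrel→Route 5 $109k) loses 92.
No other one-to-one assignment exceeds $476k.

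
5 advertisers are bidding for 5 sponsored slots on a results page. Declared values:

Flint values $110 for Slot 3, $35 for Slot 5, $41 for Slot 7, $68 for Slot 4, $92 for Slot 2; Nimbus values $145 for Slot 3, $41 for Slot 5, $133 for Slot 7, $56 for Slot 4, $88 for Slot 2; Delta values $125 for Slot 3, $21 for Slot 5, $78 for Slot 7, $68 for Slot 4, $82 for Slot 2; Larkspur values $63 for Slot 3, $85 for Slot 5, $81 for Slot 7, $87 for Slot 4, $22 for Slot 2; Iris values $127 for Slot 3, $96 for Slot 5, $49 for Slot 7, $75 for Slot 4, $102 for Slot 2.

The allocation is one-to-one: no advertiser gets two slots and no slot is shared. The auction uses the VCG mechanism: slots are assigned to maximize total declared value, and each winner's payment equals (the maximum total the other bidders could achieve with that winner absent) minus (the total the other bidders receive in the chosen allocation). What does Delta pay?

Delta pays $31.

Efficient allocation: Flint→Slot 2 ($92), Nimbus→Slot 7 ($133), Delta→Slot 3 ($125), Larkspur→Slot 4 ($87), Iris→Slot 5 ($96); total welfare W = $533.
Delta receives Slot 3 at value $125, so the others get W − 125 = $408.
Without Delta: best allocation of the remaining 4 bidders over all 5 slots is Flint→Slot 2 ($92), Nimbus→Slot 7 ($133), Larkspur→Slot 4 ($87), Iris→Slot 3 ($127), total $439.
VCG payment = (others' best without Delta) − (others' welfare with Delta) = 439 − 408 = $31.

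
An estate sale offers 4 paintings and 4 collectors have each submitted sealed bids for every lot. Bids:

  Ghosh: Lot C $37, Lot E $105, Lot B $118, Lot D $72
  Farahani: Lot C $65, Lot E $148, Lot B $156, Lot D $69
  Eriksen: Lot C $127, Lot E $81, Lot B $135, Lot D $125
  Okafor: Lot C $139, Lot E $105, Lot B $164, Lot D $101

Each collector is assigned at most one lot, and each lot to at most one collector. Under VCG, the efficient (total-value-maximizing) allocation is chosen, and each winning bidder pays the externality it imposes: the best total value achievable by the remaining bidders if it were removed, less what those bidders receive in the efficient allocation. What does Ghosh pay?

Ghosh pays $27.

Efficient allocation: Ghosh→Lot B ($118), Farahani→Lot E ($148), Eriksen→Lot D ($125), Okafor→Lot C ($139); total welfare W = $530.
Ghosh receives Lot B at value $118, so the others get W − 118 = $412.
Without Ghosh: best allocation of the remaining 3 bidders over all 4 lots is Farahani→Lot E ($148), Eriksen→Lot C ($127), Okafor→Lot B ($164), total $439.
VCG payment = (others' best without Ghosh) − (others' welfare with Ghosh) = 439 − 412 = $27.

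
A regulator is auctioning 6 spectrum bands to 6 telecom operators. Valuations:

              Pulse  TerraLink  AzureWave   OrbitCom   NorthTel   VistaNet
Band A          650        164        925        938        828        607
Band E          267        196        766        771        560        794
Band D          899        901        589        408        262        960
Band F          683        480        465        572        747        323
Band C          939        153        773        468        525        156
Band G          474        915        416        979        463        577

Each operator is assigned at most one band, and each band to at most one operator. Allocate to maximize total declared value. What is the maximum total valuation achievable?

Treat this as an assignment problem: match each operator to one band.
Optimal: Pulse→Band C ($939M), TerraLink→Band D ($901M), AzureWave→Band A ($925M), OrbitCom→Band G ($979M), NorthTel→Band F ($747M), VistaNet→Band E ($794M) — total 939+901+925+979+747+794 = $5285M.
Column-greedy (each band in turn goes to its best remaining operator) gives $4735M, worse by 550.

Maximum total: $5285M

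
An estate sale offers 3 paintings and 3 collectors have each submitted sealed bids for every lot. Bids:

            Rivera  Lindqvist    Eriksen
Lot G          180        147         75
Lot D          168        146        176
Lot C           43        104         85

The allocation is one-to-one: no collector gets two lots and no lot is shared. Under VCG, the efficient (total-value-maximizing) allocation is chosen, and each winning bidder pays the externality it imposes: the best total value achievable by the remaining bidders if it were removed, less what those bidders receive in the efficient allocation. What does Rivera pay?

Rivera pays $43.

Efficient allocation: Rivera→Lot G ($180), Lindqvist→Lot C ($104), Eriksen→Lot D ($176); total welfare W = $460.
Rivera receives Lot G at value $180, so the others get W − 180 = $280.
Without Rivera: best allocation of the remaining 2 bidders over all 3 lots is Lindqvist→Lot G ($147), Eriksen→Lot D ($176), total $323.
VCG payment = (others' best without Rivera) − (others' welfare with Rivera) = 323 − 280 = $43.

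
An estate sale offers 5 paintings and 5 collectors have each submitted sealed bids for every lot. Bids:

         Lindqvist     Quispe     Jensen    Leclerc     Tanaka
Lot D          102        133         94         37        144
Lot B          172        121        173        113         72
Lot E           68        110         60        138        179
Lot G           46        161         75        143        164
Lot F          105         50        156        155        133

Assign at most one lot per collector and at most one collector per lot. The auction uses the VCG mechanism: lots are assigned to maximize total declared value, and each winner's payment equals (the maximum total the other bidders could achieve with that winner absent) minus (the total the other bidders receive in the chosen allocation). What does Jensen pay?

Efficient allocation: Lindqvist→Lot B ($172), Quispe→Lot D ($133), Jensen→Lot F ($156), Leclerc→Lot G ($143), Tanaka→Lot E ($179); total welfare W = $783.
Jensen receives Lot F at value $156, so the others get W − 156 = $627.
Without Jensen: best allocation of the remaining 4 bidders over all 5 lots is Lindqvist→Lot B ($172), Quispe→Lot G ($161), Leclerc→Lot F ($155), Tanaka→Lot E ($179), total $667.
VCG payment = (others' best without Jensen) − (others' welfare with Jensen) = 667 − 627 = $40.

Jensen pays $40.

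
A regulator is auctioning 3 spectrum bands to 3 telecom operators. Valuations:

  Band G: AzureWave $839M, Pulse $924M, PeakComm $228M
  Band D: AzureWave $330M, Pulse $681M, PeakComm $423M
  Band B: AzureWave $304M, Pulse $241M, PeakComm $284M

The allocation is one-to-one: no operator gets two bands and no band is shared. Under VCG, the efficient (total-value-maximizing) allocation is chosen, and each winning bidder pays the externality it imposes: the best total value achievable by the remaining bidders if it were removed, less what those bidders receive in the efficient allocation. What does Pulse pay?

Pulse pays $139M.

Efficient allocation: AzureWave→Band G ($839M), Pulse→Band D ($681M), PeakComm→Band B ($284M); total welfare W = $1804M.
Pulse receives Band D at value $681M, so the others get W − 681 = $1123M.
Without Pulse: best allocation of the remaining 2 bidders over all 3 bands is AzureWave→Band G ($839M), PeakComm→Band D ($423M), total $1262M.
VCG payment = (others' best without Pulse) − (others' welfare with Pulse) = 1262 − 1123 = $139M.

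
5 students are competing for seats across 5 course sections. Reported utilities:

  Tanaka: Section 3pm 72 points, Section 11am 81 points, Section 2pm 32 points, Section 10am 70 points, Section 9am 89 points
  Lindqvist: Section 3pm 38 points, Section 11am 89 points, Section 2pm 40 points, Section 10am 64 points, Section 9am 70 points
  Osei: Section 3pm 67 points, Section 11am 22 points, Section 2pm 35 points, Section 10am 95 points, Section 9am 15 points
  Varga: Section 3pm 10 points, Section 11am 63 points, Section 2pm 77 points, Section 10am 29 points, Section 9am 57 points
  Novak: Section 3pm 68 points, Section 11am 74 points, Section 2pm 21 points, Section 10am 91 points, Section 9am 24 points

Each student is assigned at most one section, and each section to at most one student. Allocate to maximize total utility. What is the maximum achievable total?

Optimal: Tanaka→Section 9am (89 points), Lindqvist→Section 11am (89 points), Osei→Section 10am (95 points), Varga→Section 2pm (77 points), Novak→Section 3pm (68 points) — total 89+89+95+77+68 = 418 points.
Column-greedy (each section in turn goes to its best remaining student) gives 357 points, worse by 61.
No other one-to-one assignment exceeds 418 points.

Max total: 418 points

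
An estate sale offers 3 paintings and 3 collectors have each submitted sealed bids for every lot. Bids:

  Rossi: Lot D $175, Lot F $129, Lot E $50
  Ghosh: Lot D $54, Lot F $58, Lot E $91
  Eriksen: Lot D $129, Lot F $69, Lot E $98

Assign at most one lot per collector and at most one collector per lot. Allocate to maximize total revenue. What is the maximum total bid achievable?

Maximum total: $349

Treat this as an assignment problem: match each collector to one lot.
Optimal: Rossi→Lot F ($129), Ghosh→Lot E ($91), Eriksen→Lot D ($129) — total 129+91+129 = $349.
Next-best assignment: Rossi→Lot D, Ghosh→Lot E, Eriksen→Lot F = $335.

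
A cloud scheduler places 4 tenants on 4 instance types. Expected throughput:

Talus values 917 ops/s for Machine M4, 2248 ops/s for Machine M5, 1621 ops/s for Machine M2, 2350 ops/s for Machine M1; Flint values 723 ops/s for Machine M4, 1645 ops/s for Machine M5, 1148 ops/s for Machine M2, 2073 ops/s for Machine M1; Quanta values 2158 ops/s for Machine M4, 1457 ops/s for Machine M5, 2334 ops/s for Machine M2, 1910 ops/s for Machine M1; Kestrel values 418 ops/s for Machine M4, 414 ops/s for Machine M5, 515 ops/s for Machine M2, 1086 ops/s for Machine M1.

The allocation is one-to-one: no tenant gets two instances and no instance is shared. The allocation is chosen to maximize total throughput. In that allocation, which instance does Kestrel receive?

Optimal: Talus→Machine M5 (2248 ops/s), Flint→Machine M1 (2073 ops/s), Quanta→Machine M2 (2334 ops/s), Kestrel→Machine M4 (418 ops/s) — total 2248+2073+2334+418 = 7073 ops/s.
Row-greedy (each tenant in turn takes its best remaining instance) gives 6747 ops/s, worse by 326.
No other one-to-one assignment exceeds 7073 ops/s.
Kestrel's own top instance is Machine M1 (1086 ops/s), but forcing Kestrel→Machine M1 and reassigning the rest optimally gives only 6640 ops/s — worse by 433.

Kestrel receives Machine M4.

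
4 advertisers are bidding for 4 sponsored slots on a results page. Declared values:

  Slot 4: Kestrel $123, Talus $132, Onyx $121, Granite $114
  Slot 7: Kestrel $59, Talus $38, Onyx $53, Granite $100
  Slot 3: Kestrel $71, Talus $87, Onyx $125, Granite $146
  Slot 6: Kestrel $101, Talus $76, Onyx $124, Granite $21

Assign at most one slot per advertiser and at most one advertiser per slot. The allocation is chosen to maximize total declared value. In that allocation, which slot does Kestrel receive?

Optimal: Kestrel→Slot 7 ($59), Talus→Slot 4 ($132), Onyx→Slot 6 ($124), Granite→Slot 3 ($146) — total 59+132+124+146 = $461.
Column-greedy (each slot in turn goes to its best remaining advertiser) gives $458, worse by 3.
Kestrel's own top slot is Slot 4 ($123), but forcing Kestrel→Slot 4 and reassigning the rest optimally gives only $434 — worse by 27.

Kestrel receives Slot 7.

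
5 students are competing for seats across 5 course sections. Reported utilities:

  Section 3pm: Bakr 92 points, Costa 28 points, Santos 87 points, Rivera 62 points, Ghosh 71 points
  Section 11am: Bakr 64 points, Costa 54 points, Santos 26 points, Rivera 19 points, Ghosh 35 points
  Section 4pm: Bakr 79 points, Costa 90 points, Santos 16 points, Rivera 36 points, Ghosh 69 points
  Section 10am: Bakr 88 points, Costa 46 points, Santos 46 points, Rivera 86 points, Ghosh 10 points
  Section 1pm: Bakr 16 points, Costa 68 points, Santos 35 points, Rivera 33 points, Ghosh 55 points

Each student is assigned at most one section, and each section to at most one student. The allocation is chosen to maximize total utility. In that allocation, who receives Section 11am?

This is the linear assignment problem.
Optimal: Bakr→Section 11am (64 points), Costa→Section 4pm (90 points), Santos→Section 3pm (87 points), Rivera→Section 10am (86 points), Ghosh→Section 1pm (55 points) — total 64+90+87+86+55 = 382 points.
Row-greedy (each student in turn takes its best remaining section) gives 296 points, worse by 86.
Checked against all permutations: 382 points is optimal.
Bakr's own top section is Section 3pm (92 points), but forcing Bakr→Section 3pm and reassigning the rest optimally gives only 349 points — worse by 33.

Bakr receives Section 11am.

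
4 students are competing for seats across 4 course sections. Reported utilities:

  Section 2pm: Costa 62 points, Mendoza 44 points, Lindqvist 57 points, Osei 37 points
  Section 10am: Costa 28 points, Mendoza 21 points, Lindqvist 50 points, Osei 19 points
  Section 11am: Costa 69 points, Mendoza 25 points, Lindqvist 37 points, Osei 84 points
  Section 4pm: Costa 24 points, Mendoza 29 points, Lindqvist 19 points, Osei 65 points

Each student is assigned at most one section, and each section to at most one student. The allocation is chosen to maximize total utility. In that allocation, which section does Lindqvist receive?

Optimal: Costa→Section 11am (69 points), Mendoza→Section 2pm (44 points), Lindqvist→Section 10am (50 points), Osei→Section 4pm (65 points) — total 69+44+50+65 = 228 points.
Column-greedy (each section in turn goes to its best remaining student) gives 225 points, worse by 3.
Next-best assignment: Costa→Section 2pm, Mendoza→Section 4pm, Lindqvist→Section 10am, Osei→Section 11am = 225 points.
Lindqvist's own top section is Section 2pm (57 points), but forcing Lindqvist→Section 2pm and reassigning the rest optimally gives only 212 points — worse by 16.

Lindqvist receives Section 10am.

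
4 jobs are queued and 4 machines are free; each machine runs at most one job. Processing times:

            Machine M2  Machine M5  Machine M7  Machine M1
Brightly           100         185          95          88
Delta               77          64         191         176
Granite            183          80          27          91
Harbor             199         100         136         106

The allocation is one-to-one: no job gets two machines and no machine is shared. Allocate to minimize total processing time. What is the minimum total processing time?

Minimum total: 292 min

Optimal: Brightly→Machine M1 (88 min), Delta→Machine M2 (77 min), Granite→Machine M7 (27 min), Harbor→Machine M5 (100 min) — total 88+77+27+100 = 292 min.
Column-greedy (each machine in turn goes to its cheapest remaining job) gives 358 min, worse by 66.
Swapping Harbor↔Delta (Harbor→Machine M2 199 min, Delta→Machine M5 64 min) adds 86.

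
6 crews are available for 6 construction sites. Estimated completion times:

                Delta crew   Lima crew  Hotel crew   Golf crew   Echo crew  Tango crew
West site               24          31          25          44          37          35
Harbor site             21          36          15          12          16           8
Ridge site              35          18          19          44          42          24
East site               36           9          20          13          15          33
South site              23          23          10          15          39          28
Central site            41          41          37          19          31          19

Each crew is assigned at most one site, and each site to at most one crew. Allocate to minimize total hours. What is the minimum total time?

Min total: 94 hours

Treat this as an assignment problem: match each crew to one site.
Optimal: Delta crew→West site (24 hours), Lima crew→Ridge site (18 hours), Hotel crew→South site (10 hours), Golf crew→Central site (19 hours), Echo crew→East site (15 hours), Tango crew→Harbor site (8 hours) — total 24+18+10+19+15+8 = 94 hours.
Row-greedy (each crew in turn takes its cheapest remaining site) gives 120 hours, worse by 26.
No other one-to-one assignment undercuts 94 hours.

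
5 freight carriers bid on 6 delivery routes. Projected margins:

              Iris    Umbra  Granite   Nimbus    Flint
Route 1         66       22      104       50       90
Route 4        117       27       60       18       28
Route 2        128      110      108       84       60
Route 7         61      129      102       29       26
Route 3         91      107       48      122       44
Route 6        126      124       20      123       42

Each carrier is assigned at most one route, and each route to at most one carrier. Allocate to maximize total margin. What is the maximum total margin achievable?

Max total: $575k

Optimal: Iris→Route 6 ($126k), Umbra→Route 7 ($129k), Granite→Route 2 ($108k), Nimbus→Route 3 ($122k), Flint→Route 1 ($90k) — total 126+129+108+122+90 = $575k.
Row-greedy (each carrier in turn takes its best remaining route) gives $528k, worse by 47.
Checked against all permutations: $575k is optimal.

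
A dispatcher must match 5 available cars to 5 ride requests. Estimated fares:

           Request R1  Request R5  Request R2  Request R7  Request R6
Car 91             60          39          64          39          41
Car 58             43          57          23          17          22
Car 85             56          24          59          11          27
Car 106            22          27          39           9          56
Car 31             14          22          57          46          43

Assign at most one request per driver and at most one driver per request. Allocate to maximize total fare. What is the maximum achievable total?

This is the linear assignment problem.
Optimal: Car 91→Request R2 ($64), Car 58→Request R5 ($57), Car 85→Request R1 ($56), Car 106→Request R6 ($56), Car 31→Request R7 ($46) — total 64+57+56+56+46 = $279.
Column-greedy (each request in turn goes to its best remaining driver) gives $278, worse by 1.
Next-best assignment: Car 91→Request R1, Car 58→Request R5, Car 85→Request R2, Car 106→Request R6, Car 31→Request R7 = $278.
Swapping Car 106↔Car 31 (Car 106→Request R7 $9, Car 31→Request R6 $43) loses 50.

Maximum total: $279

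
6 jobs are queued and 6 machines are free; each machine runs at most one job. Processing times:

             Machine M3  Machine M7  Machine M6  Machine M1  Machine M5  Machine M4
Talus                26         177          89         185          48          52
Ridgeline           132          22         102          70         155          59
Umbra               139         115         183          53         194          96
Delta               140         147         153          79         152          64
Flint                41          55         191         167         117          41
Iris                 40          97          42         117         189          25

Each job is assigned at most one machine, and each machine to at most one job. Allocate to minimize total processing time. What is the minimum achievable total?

Optimal: Talus→Machine M5 (48 min), Ridgeline→Machine M7 (22 min), Umbra→Machine M1 (53 min), Delta→Machine M4 (64 min), Flint→Machine M3 (41 min), Iris→Machine M6 (42 min) — total 48+22+53+64+41+42 = 270 min.
Row-greedy (each job in turn takes its cheapest remaining machine) gives 324 min, worse by 54.
Next-best assignment: Talus→Machine M3, Ridgeline→Machine M7, Umbra→Machine M1, Delta→Machine M4, Flint→Machine M5, Iris→Machine M6 = 324 min.
Swapping Delta↔Talus (Delta→Machine M5 152 min, Talus→Machine M4 52 min) adds 92.
No other one-to-one assignment undercuts 270 min.

Min total: 270 min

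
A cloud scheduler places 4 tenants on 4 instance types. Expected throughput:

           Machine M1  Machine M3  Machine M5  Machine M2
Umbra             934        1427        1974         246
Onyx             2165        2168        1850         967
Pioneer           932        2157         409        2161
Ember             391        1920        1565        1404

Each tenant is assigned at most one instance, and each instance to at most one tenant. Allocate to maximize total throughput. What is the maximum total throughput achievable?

Max total: 8220 ops/s

Treat this as an assignment problem: match each tenant to one instance.
Optimal: Umbra→Machine M5 (1974 ops/s), Onyx→Machine M1 (2165 ops/s), Pioneer→Machine M2 (2161 ops/s), Ember→Machine M3 (1920 ops/s) — total 1974+2165+2161+1920 = 8220 ops/s.
Column-greedy (each instance in turn goes to its best remaining tenant) gives 7700 ops/s, worse by 520.
Next-best assignment: Umbra→Machine M5, Onyx→Machine M1, Pioneer→Machine M3, Ember→Machine M2 = 7700 ops/s.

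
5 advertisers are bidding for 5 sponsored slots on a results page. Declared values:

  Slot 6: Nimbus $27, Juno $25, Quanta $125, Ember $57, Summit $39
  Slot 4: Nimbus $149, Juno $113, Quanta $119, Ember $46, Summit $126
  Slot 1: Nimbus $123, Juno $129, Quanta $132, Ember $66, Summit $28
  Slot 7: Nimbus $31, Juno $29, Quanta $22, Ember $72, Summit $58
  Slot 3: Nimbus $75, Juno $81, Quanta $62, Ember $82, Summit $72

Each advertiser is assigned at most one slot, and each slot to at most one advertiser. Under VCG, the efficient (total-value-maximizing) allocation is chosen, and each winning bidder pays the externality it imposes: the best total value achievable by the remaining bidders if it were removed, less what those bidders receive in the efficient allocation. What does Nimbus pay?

Efficient allocation: Nimbus→Slot 4 ($149), Juno→Slot 1 ($129), Quanta→Slot 6 ($125), Ember→Slot 7 ($72), Summit→Slot 3 ($72); total welfare W = $547.
Nimbus receives Slot 4 at value $149, so the others get W − 149 = $398.
Without Nimbus: best allocation of the remaining 4 bidders over all 5 slots is Juno→Slot 1 ($129), Quanta→Slot 6 ($125), Ember→Slot 3 ($82), Summit→Slot 4 ($126), total $462.
VCG payment = (others' best without Nimbus) − (others' welfare with Nimbus) = 462 − 398 = $64.

Nimbus pays $64.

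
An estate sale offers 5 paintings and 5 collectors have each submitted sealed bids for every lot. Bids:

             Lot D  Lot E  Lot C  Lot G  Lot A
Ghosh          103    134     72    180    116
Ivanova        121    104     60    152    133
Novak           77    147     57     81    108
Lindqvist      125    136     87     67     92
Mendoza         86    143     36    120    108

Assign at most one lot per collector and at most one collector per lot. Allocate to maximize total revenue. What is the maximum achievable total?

Max total: $643

Treat this as an assignment problem: match each collector to one lot.
Optimal: Ghosh→Lot G ($180), Ivanova→Lot D ($121), Novak→Lot E ($147), Lindqvist→Lot C ($87), Mendoza→Lot A ($108) — total 180+121+147+87+108 = $643.
Column-greedy (each lot in turn goes to its best remaining collector) gives $604, worse by 39.
Next-best assignment: Ghosh→Lot G, Ivanova→Lot D, Novak→Lot A, Lindqvist→Lot C, Mendoza→Lot E = $639.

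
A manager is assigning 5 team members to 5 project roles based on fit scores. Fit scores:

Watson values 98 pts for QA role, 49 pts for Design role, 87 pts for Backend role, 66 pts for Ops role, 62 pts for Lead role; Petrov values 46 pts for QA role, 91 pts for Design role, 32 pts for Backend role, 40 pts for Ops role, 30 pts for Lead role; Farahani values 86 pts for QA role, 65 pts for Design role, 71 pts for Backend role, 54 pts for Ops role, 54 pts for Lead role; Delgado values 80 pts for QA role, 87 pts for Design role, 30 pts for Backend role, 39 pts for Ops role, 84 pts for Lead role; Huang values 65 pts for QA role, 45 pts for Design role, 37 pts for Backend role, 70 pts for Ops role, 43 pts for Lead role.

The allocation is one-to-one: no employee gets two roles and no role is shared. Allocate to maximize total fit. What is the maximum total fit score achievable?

This is the linear assignment problem.
Optimal: Watson→Backend role (87 pts), Petrov→Design role (91 pts), Farahani→QA role (86 pts), Delgado→Lead role (84 pts), Huang→Ops role (70 pts) — total 87+91+86+84+70 = 418 pts.
Row-greedy (each employee in turn takes its best remaining role) gives 414 pts, worse by 4.
Next-best assignment: Watson→QA role, Petrov→Design role, Farahani→Backend role, Delgado→Lead role, Huang→Ops role = 414 pts.
Checked against all permutations: 418 pts is optimal.

Maximum total: 418 pts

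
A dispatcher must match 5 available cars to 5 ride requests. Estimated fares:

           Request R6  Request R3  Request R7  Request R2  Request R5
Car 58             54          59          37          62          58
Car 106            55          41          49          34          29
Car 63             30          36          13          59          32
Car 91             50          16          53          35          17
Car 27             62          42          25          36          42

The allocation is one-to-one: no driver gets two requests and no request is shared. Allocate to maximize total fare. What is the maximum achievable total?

Optimal: Car 58→Request R5 ($58), Car 106→Request R3 ($41), Car 63→Request R2 ($59), Car 91→Request R7 ($53), Car 27→Request R6 ($62) — total 58+41+59+53+62 = $273.
Row-greedy (each driver in turn takes its best remaining request) gives $248, worse by 25.
Swapping Car 27↔Car 106 (Car 27→Request R3 $42, Car 106→Request R6 $55) loses 6.

Max total: $273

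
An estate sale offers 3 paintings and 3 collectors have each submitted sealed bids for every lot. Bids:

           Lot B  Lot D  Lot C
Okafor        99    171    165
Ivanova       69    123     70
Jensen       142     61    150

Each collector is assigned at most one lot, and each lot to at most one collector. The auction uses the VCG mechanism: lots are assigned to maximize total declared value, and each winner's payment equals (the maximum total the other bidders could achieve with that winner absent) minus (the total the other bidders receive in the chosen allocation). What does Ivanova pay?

Ivanova pays $14.

Efficient allocation: Okafor→Lot C ($165), Ivanova→Lot D ($123), Jensen→Lot B ($142); total welfare W = $430.
Ivanova receives Lot D at value $123, so the others get W − 123 = $307.
Without Ivanova: best allocation of the remaining 2 bidders over all 3 lots is Okafor→Lot D ($171), Jensen→Lot C ($150), total $321.
VCG payment = (others' best without Ivanova) − (others' welfare with Ivanova) = 321 − 307 = $14.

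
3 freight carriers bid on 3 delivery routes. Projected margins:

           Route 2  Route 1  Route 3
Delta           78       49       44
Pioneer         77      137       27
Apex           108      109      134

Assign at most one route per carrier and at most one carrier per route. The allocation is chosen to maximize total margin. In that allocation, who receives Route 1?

Pioneer receives Route 1.

This is a one-to-one assignment (maximum-weight bipartite matching).
Optimal: Delta→Route 2 ($78k), Pioneer→Route 1 ($137k), Apex→Route 3 ($134k) — total 78+137+134 = $349k.
Column-greedy (each route in turn goes to its best remaining carrier) gives $289k, worse by 60.
Next-best assignment: Delta→Route 3, Pioneer→Route 1, Apex→Route 2 = $289k.
Checked against all permutations: $349k is optimal.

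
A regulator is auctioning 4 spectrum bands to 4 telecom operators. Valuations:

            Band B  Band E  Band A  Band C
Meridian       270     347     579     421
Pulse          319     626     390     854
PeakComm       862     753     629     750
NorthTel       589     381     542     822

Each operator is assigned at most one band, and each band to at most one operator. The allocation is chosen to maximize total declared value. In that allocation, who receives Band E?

Optimal: Meridian→Band A ($579M), Pulse→Band E ($626M), PeakComm→Band B ($862M), NorthTel→Band C ($822M) — total 579+626+862+822 = $2889M.
Row-greedy (each operator in turn takes its best remaining band) gives $2676M, worse by 213.
Swapping NorthTel↔Meridian (NorthTel→Band A $542M, Meridian→Band C $421M) loses 438.
Pulse's own top band is Band C ($854M), but forcing Pulse→Band C and reassigning the rest optimally gives only $2775M — worse by 114.

Pulse receives Band E.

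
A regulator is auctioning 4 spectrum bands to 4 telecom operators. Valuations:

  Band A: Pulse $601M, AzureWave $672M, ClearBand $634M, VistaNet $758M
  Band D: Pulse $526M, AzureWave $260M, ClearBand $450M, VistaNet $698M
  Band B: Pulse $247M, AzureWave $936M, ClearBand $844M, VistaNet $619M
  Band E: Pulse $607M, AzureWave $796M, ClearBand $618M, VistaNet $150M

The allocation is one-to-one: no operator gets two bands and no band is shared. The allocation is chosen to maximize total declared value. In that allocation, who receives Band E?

AzureWave receives Band E.

Optimal: Pulse→Band A ($601M), AzureWave→Band E ($796M), ClearBand→Band B ($844M), VistaNet→Band D ($698M) — total 601+796+844+698 = $2939M.
Row-greedy (each operator in turn takes its best remaining band) gives $2875M, worse by 64.
Next-best assignment: Pulse→Band D, AzureWave→Band E, ClearBand→Band B, VistaNet→Band A = $2924M.
Swapping ClearBand↔AzureWave (ClearBand→Band E $618M, AzureWave→Band B $936M) loses 86.
AzureWave's own top band is Band B ($936M), but forcing AzureWave→Band B and reassigning the rest optimally gives only $2875M — worse by 64.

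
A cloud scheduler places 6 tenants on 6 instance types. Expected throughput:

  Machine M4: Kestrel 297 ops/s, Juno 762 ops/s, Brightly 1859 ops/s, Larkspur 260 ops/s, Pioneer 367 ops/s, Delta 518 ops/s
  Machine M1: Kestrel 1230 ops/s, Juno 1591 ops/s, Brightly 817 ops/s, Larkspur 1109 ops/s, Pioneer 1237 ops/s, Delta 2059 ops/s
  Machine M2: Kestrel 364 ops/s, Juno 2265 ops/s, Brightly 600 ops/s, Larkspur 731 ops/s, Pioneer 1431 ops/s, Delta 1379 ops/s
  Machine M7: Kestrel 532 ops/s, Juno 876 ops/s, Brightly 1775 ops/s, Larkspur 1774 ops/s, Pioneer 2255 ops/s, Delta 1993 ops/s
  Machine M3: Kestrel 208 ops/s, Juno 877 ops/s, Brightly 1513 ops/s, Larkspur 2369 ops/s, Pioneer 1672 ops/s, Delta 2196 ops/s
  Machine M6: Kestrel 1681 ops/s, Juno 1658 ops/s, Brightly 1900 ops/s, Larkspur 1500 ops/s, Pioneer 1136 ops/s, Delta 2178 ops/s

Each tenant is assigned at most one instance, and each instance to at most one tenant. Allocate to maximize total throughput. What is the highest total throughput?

Optimal: Kestrel→Machine M6 (1681 ops/s), Juno→Machine M2 (2265 ops/s), Brightly→Machine M4 (1859 ops/s), Larkspur→Machine M3 (2369 ops/s), Pioneer→Machine M7 (2255 ops/s), Delta→Machine M1 (2059 ops/s) — total 1681+2265+1859+2369+2255+2059 = 12488 ops/s.

Maximum total: 12488 ops/s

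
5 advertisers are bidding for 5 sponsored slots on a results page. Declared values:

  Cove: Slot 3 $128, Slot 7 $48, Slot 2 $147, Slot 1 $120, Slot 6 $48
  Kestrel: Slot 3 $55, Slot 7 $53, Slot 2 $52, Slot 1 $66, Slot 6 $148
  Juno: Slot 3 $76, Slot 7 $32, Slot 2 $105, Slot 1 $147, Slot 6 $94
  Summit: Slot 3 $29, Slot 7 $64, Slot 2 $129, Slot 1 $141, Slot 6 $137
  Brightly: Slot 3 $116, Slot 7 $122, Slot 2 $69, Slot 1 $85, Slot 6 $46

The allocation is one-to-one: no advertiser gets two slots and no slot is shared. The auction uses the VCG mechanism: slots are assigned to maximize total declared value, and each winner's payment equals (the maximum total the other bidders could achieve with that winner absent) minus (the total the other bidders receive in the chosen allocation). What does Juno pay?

Juno pays $31.

Efficient allocation: Cove→Slot 3 ($128), Kestrel→Slot 6 ($148), Juno→Slot 1 ($147), Summit→Slot 2 ($129), Brightly→Slot 7 ($122); total welfare W = $674.
Juno receives Slot 1 at value $147, so the others get W − 147 = $527.
Without Juno: best allocation of the remaining 4 bidders over all 5 slots is Cove→Slot 2 ($147), Kestrel→Slot 6 ($148), Summit→Slot 1 ($141), Brightly→Slot 7 ($122), total $558.
VCG payment = (others' best without Juno) − (others' welfare with Juno) = 558 − 527 = $31.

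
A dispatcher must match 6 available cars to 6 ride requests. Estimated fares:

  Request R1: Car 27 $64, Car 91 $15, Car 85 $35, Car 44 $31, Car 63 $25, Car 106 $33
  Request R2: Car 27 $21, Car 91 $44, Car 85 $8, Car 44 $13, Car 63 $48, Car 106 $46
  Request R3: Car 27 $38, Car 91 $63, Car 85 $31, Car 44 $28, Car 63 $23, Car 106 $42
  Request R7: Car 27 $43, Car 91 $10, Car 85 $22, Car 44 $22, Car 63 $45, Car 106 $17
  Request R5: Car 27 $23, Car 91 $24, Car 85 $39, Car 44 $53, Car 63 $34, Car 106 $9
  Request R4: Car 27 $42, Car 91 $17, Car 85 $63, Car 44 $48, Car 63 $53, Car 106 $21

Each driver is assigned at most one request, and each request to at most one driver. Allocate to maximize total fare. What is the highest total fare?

Maximum total: $334

Optimal: Car 27→Request R1 ($64), Car 91→Request R3 ($63), Car 85→Request R4 ($63), Car 44→Request R5 ($53), Car 63→Request R7 ($45), Car 106→Request R2 ($46) — total 64+63+63+53+45+46 = $334.
Column-greedy (each request in turn goes to its best remaining driver) gives $271, worse by 63.
Next-best assignment: Car 27→Request R1, Car 91→Request R2, Car 85→Request R4, Car 44→Request R5, Car 63→Request R7, Car 106→Request R3 = $311.
Swapping Car 27↔Car 91 (Car 27→Request R3 $38, Car 91→Request R1 $15) loses 74.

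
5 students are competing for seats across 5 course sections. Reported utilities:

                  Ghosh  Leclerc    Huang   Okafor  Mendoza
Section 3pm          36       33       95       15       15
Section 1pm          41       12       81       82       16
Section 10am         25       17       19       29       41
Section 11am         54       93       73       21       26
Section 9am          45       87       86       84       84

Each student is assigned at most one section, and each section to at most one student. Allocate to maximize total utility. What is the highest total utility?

Optimal: Ghosh→Section 10am (25 points), Leclerc→Section 11am (93 points), Huang→Section 3pm (95 points), Okafor→Section 1pm (82 points), Mendoza→Section 9am (84 points) — total 25+93+95+82+84 = 379 points.
Column-greedy (each section in turn goes to its best remaining student) gives 356 points, worse by 23.
Swapping Okafor↔Ghosh (Okafor→Section 10am 29 points, Ghosh→Section 1pm 41 points) loses 37.

Max total: 379 points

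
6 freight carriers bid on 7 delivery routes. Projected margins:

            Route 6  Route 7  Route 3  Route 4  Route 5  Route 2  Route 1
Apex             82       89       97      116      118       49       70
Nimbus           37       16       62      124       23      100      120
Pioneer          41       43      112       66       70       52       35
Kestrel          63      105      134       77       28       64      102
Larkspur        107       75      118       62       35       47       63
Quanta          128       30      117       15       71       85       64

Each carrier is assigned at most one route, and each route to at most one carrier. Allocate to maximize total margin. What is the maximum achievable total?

Maximum total: $659k

Optimal: Apex→Route 5 ($118k), Nimbus→Route 4 ($124k), Pioneer→Route 3 ($112k), Kestrel→Route 1 ($102k), Larkspur→Route 7 ($75k), Quanta→Route 6 ($128k) — total 118+124+112+102+75+128 = $659k.
Row-greedy (each carrier in turn takes its best remaining route) gives $651k, worse by 8.
Swapping Larkspur↔Nimbus (Larkspur→Route 4 $62k, Nimbus→Route 7 $16k) loses 121.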